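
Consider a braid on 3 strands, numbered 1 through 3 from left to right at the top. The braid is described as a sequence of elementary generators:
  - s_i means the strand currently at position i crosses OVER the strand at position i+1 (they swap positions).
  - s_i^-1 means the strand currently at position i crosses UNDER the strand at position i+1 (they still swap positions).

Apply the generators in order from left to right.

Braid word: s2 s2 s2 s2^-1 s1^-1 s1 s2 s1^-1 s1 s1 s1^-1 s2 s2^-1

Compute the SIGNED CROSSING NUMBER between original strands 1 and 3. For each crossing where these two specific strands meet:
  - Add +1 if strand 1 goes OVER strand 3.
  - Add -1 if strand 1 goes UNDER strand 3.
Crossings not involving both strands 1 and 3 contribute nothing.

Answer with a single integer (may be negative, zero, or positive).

Gen 1: crossing 2x3. Both 1&3? no. Sum: 0
Gen 2: crossing 3x2. Both 1&3? no. Sum: 0
Gen 3: crossing 2x3. Both 1&3? no. Sum: 0
Gen 4: crossing 3x2. Both 1&3? no. Sum: 0
Gen 5: crossing 1x2. Both 1&3? no. Sum: 0
Gen 6: crossing 2x1. Both 1&3? no. Sum: 0
Gen 7: crossing 2x3. Both 1&3? no. Sum: 0
Gen 8: 1 under 3. Both 1&3? yes. Contrib: -1. Sum: -1
Gen 9: 3 over 1. Both 1&3? yes. Contrib: -1. Sum: -2
Gen 10: 1 over 3. Both 1&3? yes. Contrib: +1. Sum: -1
Gen 11: 3 under 1. Both 1&3? yes. Contrib: +1. Sum: 0
Gen 12: crossing 3x2. Both 1&3? no. Sum: 0
Gen 13: crossing 2x3. Both 1&3? no. Sum: 0

Answer: 0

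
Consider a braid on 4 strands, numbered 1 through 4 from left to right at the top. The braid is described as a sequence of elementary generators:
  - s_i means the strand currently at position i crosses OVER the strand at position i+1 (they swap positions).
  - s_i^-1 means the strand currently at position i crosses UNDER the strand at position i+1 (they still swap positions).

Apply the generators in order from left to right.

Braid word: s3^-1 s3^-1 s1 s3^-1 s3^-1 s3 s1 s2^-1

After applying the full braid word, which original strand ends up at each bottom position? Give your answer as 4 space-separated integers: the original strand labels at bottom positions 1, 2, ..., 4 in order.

Gen 1 (s3^-1): strand 3 crosses under strand 4. Perm now: [1 2 4 3]
Gen 2 (s3^-1): strand 4 crosses under strand 3. Perm now: [1 2 3 4]
Gen 3 (s1): strand 1 crosses over strand 2. Perm now: [2 1 3 4]
Gen 4 (s3^-1): strand 3 crosses under strand 4. Perm now: [2 1 4 3]
Gen 5 (s3^-1): strand 4 crosses under strand 3. Perm now: [2 1 3 4]
Gen 6 (s3): strand 3 crosses over strand 4. Perm now: [2 1 4 3]
Gen 7 (s1): strand 2 crosses over strand 1. Perm now: [1 2 4 3]
Gen 8 (s2^-1): strand 2 crosses under strand 4. Perm now: [1 4 2 3]

Answer: 1 4 2 3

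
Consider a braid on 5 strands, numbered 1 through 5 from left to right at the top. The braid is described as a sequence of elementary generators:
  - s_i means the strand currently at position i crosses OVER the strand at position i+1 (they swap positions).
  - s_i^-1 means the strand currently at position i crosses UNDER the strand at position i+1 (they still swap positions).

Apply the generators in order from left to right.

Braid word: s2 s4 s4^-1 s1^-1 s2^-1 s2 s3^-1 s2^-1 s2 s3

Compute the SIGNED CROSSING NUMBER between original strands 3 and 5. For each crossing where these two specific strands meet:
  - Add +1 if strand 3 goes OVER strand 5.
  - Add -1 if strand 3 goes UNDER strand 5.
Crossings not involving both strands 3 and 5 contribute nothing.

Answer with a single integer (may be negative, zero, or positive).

Answer: 0

Derivation:
Gen 1: crossing 2x3. Both 3&5? no. Sum: 0
Gen 2: crossing 4x5. Both 3&5? no. Sum: 0
Gen 3: crossing 5x4. Both 3&5? no. Sum: 0
Gen 4: crossing 1x3. Both 3&5? no. Sum: 0
Gen 5: crossing 1x2. Both 3&5? no. Sum: 0
Gen 6: crossing 2x1. Both 3&5? no. Sum: 0
Gen 7: crossing 2x4. Both 3&5? no. Sum: 0
Gen 8: crossing 1x4. Both 3&5? no. Sum: 0
Gen 9: crossing 4x1. Both 3&5? no. Sum: 0
Gen 10: crossing 4x2. Both 3&5? no. Sum: 0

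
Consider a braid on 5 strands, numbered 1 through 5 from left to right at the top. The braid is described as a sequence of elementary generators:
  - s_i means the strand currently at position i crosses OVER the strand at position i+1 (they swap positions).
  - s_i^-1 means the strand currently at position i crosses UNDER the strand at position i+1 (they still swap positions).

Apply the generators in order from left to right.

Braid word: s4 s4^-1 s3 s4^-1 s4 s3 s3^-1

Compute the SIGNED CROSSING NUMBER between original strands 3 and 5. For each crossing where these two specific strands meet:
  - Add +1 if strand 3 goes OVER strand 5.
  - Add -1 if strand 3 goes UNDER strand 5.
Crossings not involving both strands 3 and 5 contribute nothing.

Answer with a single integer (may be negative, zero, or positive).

Gen 1: crossing 4x5. Both 3&5? no. Sum: 0
Gen 2: crossing 5x4. Both 3&5? no. Sum: 0
Gen 3: crossing 3x4. Both 3&5? no. Sum: 0
Gen 4: 3 under 5. Both 3&5? yes. Contrib: -1. Sum: -1
Gen 5: 5 over 3. Both 3&5? yes. Contrib: -1. Sum: -2
Gen 6: crossing 4x3. Both 3&5? no. Sum: -2
Gen 7: crossing 3x4. Both 3&5? no. Sum: -2

Answer: -2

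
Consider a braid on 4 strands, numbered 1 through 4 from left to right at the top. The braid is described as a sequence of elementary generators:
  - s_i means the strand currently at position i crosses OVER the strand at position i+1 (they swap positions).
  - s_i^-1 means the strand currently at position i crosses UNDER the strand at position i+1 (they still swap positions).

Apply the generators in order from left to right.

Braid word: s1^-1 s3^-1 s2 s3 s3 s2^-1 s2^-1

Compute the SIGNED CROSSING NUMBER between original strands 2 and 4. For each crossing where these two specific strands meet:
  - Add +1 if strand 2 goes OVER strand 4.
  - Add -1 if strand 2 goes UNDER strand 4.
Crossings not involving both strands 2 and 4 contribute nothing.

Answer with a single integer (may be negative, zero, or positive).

Gen 1: crossing 1x2. Both 2&4? no. Sum: 0
Gen 2: crossing 3x4. Both 2&4? no. Sum: 0
Gen 3: crossing 1x4. Both 2&4? no. Sum: 0
Gen 4: crossing 1x3. Both 2&4? no. Sum: 0
Gen 5: crossing 3x1. Both 2&4? no. Sum: 0
Gen 6: crossing 4x1. Both 2&4? no. Sum: 0
Gen 7: crossing 1x4. Both 2&4? no. Sum: 0

Answer: 0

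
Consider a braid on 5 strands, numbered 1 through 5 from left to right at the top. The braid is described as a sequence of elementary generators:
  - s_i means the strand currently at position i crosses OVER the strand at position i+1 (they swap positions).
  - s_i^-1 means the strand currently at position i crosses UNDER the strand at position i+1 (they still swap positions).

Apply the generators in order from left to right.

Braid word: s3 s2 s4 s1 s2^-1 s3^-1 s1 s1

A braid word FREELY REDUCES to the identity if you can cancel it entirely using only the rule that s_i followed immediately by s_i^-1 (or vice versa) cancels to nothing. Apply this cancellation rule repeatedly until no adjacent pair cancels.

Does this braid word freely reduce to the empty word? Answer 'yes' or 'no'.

Gen 1 (s3): push. Stack: [s3]
Gen 2 (s2): push. Stack: [s3 s2]
Gen 3 (s4): push. Stack: [s3 s2 s4]
Gen 4 (s1): push. Stack: [s3 s2 s4 s1]
Gen 5 (s2^-1): push. Stack: [s3 s2 s4 s1 s2^-1]
Gen 6 (s3^-1): push. Stack: [s3 s2 s4 s1 s2^-1 s3^-1]
Gen 7 (s1): push. Stack: [s3 s2 s4 s1 s2^-1 s3^-1 s1]
Gen 8 (s1): push. Stack: [s3 s2 s4 s1 s2^-1 s3^-1 s1 s1]
Reduced word: s3 s2 s4 s1 s2^-1 s3^-1 s1 s1

Answer: no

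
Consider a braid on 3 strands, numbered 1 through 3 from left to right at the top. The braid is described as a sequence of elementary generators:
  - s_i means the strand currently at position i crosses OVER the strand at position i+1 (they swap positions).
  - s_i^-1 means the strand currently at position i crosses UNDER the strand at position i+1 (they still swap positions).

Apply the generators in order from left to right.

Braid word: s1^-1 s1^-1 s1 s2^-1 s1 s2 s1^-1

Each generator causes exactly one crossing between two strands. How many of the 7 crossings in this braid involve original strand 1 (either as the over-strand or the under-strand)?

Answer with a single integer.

Answer: 6

Derivation:
Gen 1: crossing 1x2. Involves strand 1? yes. Count so far: 1
Gen 2: crossing 2x1. Involves strand 1? yes. Count so far: 2
Gen 3: crossing 1x2. Involves strand 1? yes. Count so far: 3
Gen 4: crossing 1x3. Involves strand 1? yes. Count so far: 4
Gen 5: crossing 2x3. Involves strand 1? no. Count so far: 4
Gen 6: crossing 2x1. Involves strand 1? yes. Count so far: 5
Gen 7: crossing 3x1. Involves strand 1? yes. Count so far: 6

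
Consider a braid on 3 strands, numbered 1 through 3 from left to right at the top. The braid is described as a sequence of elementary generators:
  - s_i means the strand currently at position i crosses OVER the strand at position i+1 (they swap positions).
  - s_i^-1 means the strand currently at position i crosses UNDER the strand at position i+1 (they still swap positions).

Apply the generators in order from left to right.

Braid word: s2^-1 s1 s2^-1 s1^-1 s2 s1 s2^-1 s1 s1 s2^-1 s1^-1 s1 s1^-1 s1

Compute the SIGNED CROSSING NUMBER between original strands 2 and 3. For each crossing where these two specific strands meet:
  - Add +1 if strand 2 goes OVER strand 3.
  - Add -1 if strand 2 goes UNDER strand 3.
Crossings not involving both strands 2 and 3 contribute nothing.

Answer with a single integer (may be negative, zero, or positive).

Gen 1: 2 under 3. Both 2&3? yes. Contrib: -1. Sum: -1
Gen 2: crossing 1x3. Both 2&3? no. Sum: -1
Gen 3: crossing 1x2. Both 2&3? no. Sum: -1
Gen 4: 3 under 2. Both 2&3? yes. Contrib: +1. Sum: 0
Gen 5: crossing 3x1. Both 2&3? no. Sum: 0
Gen 6: crossing 2x1. Both 2&3? no. Sum: 0
Gen 7: 2 under 3. Both 2&3? yes. Contrib: -1. Sum: -1
Gen 8: crossing 1x3. Both 2&3? no. Sum: -1
Gen 9: crossing 3x1. Both 2&3? no. Sum: -1
Gen 10: 3 under 2. Both 2&3? yes. Contrib: +1. Sum: 0
Gen 11: crossing 1x2. Both 2&3? no. Sum: 0
Gen 12: crossing 2x1. Both 2&3? no. Sum: 0
Gen 13: crossing 1x2. Both 2&3? no. Sum: 0
Gen 14: crossing 2x1. Both 2&3? no. Sum: 0

Answer: 0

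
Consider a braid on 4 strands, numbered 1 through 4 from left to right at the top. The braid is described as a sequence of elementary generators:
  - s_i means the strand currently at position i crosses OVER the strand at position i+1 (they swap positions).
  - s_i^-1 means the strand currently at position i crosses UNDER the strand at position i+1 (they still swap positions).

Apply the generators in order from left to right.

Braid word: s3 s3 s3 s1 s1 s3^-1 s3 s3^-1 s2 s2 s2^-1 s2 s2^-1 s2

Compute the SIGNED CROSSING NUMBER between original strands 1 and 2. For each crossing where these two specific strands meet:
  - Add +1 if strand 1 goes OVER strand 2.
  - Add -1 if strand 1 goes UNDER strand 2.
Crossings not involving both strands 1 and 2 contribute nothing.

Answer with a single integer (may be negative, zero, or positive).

Gen 1: crossing 3x4. Both 1&2? no. Sum: 0
Gen 2: crossing 4x3. Both 1&2? no. Sum: 0
Gen 3: crossing 3x4. Both 1&2? no. Sum: 0
Gen 4: 1 over 2. Both 1&2? yes. Contrib: +1. Sum: 1
Gen 5: 2 over 1. Both 1&2? yes. Contrib: -1. Sum: 0
Gen 6: crossing 4x3. Both 1&2? no. Sum: 0
Gen 7: crossing 3x4. Both 1&2? no. Sum: 0
Gen 8: crossing 4x3. Both 1&2? no. Sum: 0
Gen 9: crossing 2x3. Both 1&2? no. Sum: 0
Gen 10: crossing 3x2. Both 1&2? no. Sum: 0
Gen 11: crossing 2x3. Both 1&2? no. Sum: 0
Gen 12: crossing 3x2. Both 1&2? no. Sum: 0
Gen 13: crossing 2x3. Both 1&2? no. Sum: 0
Gen 14: crossing 3x2. Both 1&2? no. Sum: 0

Answer: 0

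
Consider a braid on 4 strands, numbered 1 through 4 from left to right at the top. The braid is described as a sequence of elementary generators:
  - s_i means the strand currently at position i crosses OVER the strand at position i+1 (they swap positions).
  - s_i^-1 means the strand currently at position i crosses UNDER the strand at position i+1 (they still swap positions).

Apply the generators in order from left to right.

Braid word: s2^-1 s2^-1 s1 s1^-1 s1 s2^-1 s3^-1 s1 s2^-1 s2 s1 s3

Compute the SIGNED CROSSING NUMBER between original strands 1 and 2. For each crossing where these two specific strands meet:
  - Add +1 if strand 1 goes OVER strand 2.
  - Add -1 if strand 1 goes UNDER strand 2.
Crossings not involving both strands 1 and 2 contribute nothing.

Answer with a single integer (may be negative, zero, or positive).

Gen 1: crossing 2x3. Both 1&2? no. Sum: 0
Gen 2: crossing 3x2. Both 1&2? no. Sum: 0
Gen 3: 1 over 2. Both 1&2? yes. Contrib: +1. Sum: 1
Gen 4: 2 under 1. Both 1&2? yes. Contrib: +1. Sum: 2
Gen 5: 1 over 2. Both 1&2? yes. Contrib: +1. Sum: 3
Gen 6: crossing 1x3. Both 1&2? no. Sum: 3
Gen 7: crossing 1x4. Both 1&2? no. Sum: 3
Gen 8: crossing 2x3. Both 1&2? no. Sum: 3
Gen 9: crossing 2x4. Both 1&2? no. Sum: 3
Gen 10: crossing 4x2. Both 1&2? no. Sum: 3
Gen 11: crossing 3x2. Both 1&2? no. Sum: 3
Gen 12: crossing 4x1. Both 1&2? no. Sum: 3

Answer: 3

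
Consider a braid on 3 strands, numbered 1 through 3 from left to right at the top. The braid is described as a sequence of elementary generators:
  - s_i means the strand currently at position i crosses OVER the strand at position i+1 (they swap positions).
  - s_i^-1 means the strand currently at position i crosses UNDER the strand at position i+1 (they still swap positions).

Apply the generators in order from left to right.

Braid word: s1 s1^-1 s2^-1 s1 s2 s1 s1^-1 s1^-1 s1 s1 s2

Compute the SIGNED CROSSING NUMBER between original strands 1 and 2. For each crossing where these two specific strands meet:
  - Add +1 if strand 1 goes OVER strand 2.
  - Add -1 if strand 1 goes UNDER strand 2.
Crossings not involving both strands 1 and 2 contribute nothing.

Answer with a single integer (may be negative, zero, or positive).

Answer: 3

Derivation:
Gen 1: 1 over 2. Both 1&2? yes. Contrib: +1. Sum: 1
Gen 2: 2 under 1. Both 1&2? yes. Contrib: +1. Sum: 2
Gen 3: crossing 2x3. Both 1&2? no. Sum: 2
Gen 4: crossing 1x3. Both 1&2? no. Sum: 2
Gen 5: 1 over 2. Both 1&2? yes. Contrib: +1. Sum: 3
Gen 6: crossing 3x2. Both 1&2? no. Sum: 3
Gen 7: crossing 2x3. Both 1&2? no. Sum: 3
Gen 8: crossing 3x2. Both 1&2? no. Sum: 3
Gen 9: crossing 2x3. Both 1&2? no. Sum: 3
Gen 10: crossing 3x2. Both 1&2? no. Sum: 3
Gen 11: crossing 3x1. Both 1&2? no. Sum: 3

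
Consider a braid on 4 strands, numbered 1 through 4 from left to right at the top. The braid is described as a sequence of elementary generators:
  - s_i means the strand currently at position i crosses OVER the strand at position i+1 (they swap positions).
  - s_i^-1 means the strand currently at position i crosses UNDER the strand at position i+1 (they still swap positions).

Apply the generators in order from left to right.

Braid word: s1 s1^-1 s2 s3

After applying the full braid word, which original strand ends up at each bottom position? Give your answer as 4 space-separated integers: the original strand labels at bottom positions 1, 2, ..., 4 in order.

Answer: 1 3 4 2

Derivation:
Gen 1 (s1): strand 1 crosses over strand 2. Perm now: [2 1 3 4]
Gen 2 (s1^-1): strand 2 crosses under strand 1. Perm now: [1 2 3 4]
Gen 3 (s2): strand 2 crosses over strand 3. Perm now: [1 3 2 4]
Gen 4 (s3): strand 2 crosses over strand 4. Perm now: [1 3 4 2]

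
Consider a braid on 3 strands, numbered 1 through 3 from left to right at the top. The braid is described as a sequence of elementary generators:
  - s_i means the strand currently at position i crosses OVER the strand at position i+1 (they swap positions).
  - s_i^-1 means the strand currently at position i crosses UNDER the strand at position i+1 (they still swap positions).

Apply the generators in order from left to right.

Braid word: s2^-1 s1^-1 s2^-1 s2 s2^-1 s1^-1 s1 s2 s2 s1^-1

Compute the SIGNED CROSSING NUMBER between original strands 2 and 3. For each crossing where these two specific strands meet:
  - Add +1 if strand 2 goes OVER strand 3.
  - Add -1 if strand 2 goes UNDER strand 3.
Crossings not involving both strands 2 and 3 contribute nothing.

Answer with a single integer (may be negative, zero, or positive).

Answer: 2

Derivation:
Gen 1: 2 under 3. Both 2&3? yes. Contrib: -1. Sum: -1
Gen 2: crossing 1x3. Both 2&3? no. Sum: -1
Gen 3: crossing 1x2. Both 2&3? no. Sum: -1
Gen 4: crossing 2x1. Both 2&3? no. Sum: -1
Gen 5: crossing 1x2. Both 2&3? no. Sum: -1
Gen 6: 3 under 2. Both 2&3? yes. Contrib: +1. Sum: 0
Gen 7: 2 over 3. Both 2&3? yes. Contrib: +1. Sum: 1
Gen 8: crossing 2x1. Both 2&3? no. Sum: 1
Gen 9: crossing 1x2. Both 2&3? no. Sum: 1
Gen 10: 3 under 2. Both 2&3? yes. Contrib: +1. Sum: 2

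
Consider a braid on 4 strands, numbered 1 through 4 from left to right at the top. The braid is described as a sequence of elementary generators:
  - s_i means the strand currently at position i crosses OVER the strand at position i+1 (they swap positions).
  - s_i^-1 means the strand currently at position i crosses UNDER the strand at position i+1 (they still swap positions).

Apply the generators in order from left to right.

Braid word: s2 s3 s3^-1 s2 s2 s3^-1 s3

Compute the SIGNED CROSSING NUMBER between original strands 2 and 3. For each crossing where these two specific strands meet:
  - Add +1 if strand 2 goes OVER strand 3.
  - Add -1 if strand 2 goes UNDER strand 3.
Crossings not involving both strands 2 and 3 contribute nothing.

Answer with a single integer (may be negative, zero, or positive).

Gen 1: 2 over 3. Both 2&3? yes. Contrib: +1. Sum: 1
Gen 2: crossing 2x4. Both 2&3? no. Sum: 1
Gen 3: crossing 4x2. Both 2&3? no. Sum: 1
Gen 4: 3 over 2. Both 2&3? yes. Contrib: -1. Sum: 0
Gen 5: 2 over 3. Both 2&3? yes. Contrib: +1. Sum: 1
Gen 6: crossing 2x4. Both 2&3? no. Sum: 1
Gen 7: crossing 4x2. Both 2&3? no. Sum: 1

Answer: 1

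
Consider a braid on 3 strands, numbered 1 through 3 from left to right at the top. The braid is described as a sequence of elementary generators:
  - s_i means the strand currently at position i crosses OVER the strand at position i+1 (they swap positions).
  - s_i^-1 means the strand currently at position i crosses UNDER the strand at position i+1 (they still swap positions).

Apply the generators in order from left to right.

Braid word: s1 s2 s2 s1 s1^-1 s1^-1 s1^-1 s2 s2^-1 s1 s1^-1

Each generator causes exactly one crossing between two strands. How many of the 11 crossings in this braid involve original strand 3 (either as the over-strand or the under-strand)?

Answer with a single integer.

Answer: 4

Derivation:
Gen 1: crossing 1x2. Involves strand 3? no. Count so far: 0
Gen 2: crossing 1x3. Involves strand 3? yes. Count so far: 1
Gen 3: crossing 3x1. Involves strand 3? yes. Count so far: 2
Gen 4: crossing 2x1. Involves strand 3? no. Count so far: 2
Gen 5: crossing 1x2. Involves strand 3? no. Count so far: 2
Gen 6: crossing 2x1. Involves strand 3? no. Count so far: 2
Gen 7: crossing 1x2. Involves strand 3? no. Count so far: 2
Gen 8: crossing 1x3. Involves strand 3? yes. Count so far: 3
Gen 9: crossing 3x1. Involves strand 3? yes. Count so far: 4
Gen 10: crossing 2x1. Involves strand 3? no. Count so far: 4
Gen 11: crossing 1x2. Involves strand 3? no. Count so far: 4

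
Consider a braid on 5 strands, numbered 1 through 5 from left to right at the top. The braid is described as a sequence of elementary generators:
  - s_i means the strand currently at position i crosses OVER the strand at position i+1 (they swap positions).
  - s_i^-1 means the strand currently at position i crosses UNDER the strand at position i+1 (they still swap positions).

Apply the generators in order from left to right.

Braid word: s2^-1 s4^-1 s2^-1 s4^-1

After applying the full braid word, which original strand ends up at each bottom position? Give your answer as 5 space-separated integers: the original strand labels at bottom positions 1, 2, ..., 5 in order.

Gen 1 (s2^-1): strand 2 crosses under strand 3. Perm now: [1 3 2 4 5]
Gen 2 (s4^-1): strand 4 crosses under strand 5. Perm now: [1 3 2 5 4]
Gen 3 (s2^-1): strand 3 crosses under strand 2. Perm now: [1 2 3 5 4]
Gen 4 (s4^-1): strand 5 crosses under strand 4. Perm now: [1 2 3 4 5]

Answer: 1 2 3 4 5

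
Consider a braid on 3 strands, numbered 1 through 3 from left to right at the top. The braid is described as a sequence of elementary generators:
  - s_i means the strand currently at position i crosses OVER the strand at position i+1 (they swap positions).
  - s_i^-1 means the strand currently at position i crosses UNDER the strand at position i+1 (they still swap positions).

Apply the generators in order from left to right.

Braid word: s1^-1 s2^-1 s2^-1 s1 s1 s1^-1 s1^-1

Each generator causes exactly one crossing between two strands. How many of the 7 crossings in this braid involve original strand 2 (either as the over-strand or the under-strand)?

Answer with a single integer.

Gen 1: crossing 1x2. Involves strand 2? yes. Count so far: 1
Gen 2: crossing 1x3. Involves strand 2? no. Count so far: 1
Gen 3: crossing 3x1. Involves strand 2? no. Count so far: 1
Gen 4: crossing 2x1. Involves strand 2? yes. Count so far: 2
Gen 5: crossing 1x2. Involves strand 2? yes. Count so far: 3
Gen 6: crossing 2x1. Involves strand 2? yes. Count so far: 4
Gen 7: crossing 1x2. Involves strand 2? yes. Count so far: 5

Answer: 5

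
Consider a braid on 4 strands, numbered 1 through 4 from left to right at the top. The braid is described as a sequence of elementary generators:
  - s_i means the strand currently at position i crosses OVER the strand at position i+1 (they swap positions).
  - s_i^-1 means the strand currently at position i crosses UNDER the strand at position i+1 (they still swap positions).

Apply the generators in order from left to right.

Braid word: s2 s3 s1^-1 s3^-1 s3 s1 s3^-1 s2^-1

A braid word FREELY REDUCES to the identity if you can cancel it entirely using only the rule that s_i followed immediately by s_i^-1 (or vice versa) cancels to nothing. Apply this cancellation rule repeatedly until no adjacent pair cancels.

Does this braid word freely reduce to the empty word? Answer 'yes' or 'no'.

Answer: yes

Derivation:
Gen 1 (s2): push. Stack: [s2]
Gen 2 (s3): push. Stack: [s2 s3]
Gen 3 (s1^-1): push. Stack: [s2 s3 s1^-1]
Gen 4 (s3^-1): push. Stack: [s2 s3 s1^-1 s3^-1]
Gen 5 (s3): cancels prior s3^-1. Stack: [s2 s3 s1^-1]
Gen 6 (s1): cancels prior s1^-1. Stack: [s2 s3]
Gen 7 (s3^-1): cancels prior s3. Stack: [s2]
Gen 8 (s2^-1): cancels prior s2. Stack: []
Reduced word: (empty)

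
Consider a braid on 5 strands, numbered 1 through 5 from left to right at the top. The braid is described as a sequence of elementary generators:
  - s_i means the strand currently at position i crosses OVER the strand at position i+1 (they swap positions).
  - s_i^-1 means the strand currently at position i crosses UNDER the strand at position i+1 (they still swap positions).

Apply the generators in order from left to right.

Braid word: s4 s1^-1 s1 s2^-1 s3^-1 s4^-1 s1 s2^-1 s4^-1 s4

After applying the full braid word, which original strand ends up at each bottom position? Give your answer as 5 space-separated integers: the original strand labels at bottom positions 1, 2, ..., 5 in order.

Answer: 3 5 1 4 2

Derivation:
Gen 1 (s4): strand 4 crosses over strand 5. Perm now: [1 2 3 5 4]
Gen 2 (s1^-1): strand 1 crosses under strand 2. Perm now: [2 1 3 5 4]
Gen 3 (s1): strand 2 crosses over strand 1. Perm now: [1 2 3 5 4]
Gen 4 (s2^-1): strand 2 crosses under strand 3. Perm now: [1 3 2 5 4]
Gen 5 (s3^-1): strand 2 crosses under strand 5. Perm now: [1 3 5 2 4]
Gen 6 (s4^-1): strand 2 crosses under strand 4. Perm now: [1 3 5 4 2]
Gen 7 (s1): strand 1 crosses over strand 3. Perm now: [3 1 5 4 2]
Gen 8 (s2^-1): strand 1 crosses under strand 5. Perm now: [3 5 1 4 2]
Gen 9 (s4^-1): strand 4 crosses under strand 2. Perm now: [3 5 1 2 4]
Gen 10 (s4): strand 2 crosses over strand 4. Perm now: [3 5 1 4 2]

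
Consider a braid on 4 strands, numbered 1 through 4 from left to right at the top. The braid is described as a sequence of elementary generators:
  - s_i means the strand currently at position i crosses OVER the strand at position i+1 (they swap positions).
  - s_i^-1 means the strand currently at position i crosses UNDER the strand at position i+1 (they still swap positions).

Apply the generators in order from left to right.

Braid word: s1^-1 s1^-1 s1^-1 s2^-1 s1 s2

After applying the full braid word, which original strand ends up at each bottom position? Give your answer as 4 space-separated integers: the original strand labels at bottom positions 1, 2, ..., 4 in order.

Gen 1 (s1^-1): strand 1 crosses under strand 2. Perm now: [2 1 3 4]
Gen 2 (s1^-1): strand 2 crosses under strand 1. Perm now: [1 2 3 4]
Gen 3 (s1^-1): strand 1 crosses under strand 2. Perm now: [2 1 3 4]
Gen 4 (s2^-1): strand 1 crosses under strand 3. Perm now: [2 3 1 4]
Gen 5 (s1): strand 2 crosses over strand 3. Perm now: [3 2 1 4]
Gen 6 (s2): strand 2 crosses over strand 1. Perm now: [3 1 2 4]

Answer: 3 1 2 4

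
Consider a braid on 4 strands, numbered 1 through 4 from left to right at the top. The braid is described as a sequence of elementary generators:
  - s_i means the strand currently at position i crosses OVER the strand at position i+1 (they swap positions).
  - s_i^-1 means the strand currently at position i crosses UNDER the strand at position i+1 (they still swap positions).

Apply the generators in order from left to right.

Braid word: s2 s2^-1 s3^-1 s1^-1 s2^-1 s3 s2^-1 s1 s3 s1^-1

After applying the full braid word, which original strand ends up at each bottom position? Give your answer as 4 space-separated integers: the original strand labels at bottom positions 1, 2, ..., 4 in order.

Gen 1 (s2): strand 2 crosses over strand 3. Perm now: [1 3 2 4]
Gen 2 (s2^-1): strand 3 crosses under strand 2. Perm now: [1 2 3 4]
Gen 3 (s3^-1): strand 3 crosses under strand 4. Perm now: [1 2 4 3]
Gen 4 (s1^-1): strand 1 crosses under strand 2. Perm now: [2 1 4 3]
Gen 5 (s2^-1): strand 1 crosses under strand 4. Perm now: [2 4 1 3]
Gen 6 (s3): strand 1 crosses over strand 3. Perm now: [2 4 3 1]
Gen 7 (s2^-1): strand 4 crosses under strand 3. Perm now: [2 3 4 1]
Gen 8 (s1): strand 2 crosses over strand 3. Perm now: [3 2 4 1]
Gen 9 (s3): strand 4 crosses over strand 1. Perm now: [3 2 1 4]
Gen 10 (s1^-1): strand 3 crosses under strand 2. Perm now: [2 3 1 4]

Answer: 2 3 1 4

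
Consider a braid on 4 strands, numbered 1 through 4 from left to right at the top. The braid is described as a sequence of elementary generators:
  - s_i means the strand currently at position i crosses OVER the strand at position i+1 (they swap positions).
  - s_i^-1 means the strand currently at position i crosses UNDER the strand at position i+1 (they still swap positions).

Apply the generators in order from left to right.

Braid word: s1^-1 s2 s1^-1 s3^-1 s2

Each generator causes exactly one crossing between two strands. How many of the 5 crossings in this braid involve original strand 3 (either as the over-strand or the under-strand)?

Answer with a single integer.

Answer: 2

Derivation:
Gen 1: crossing 1x2. Involves strand 3? no. Count so far: 0
Gen 2: crossing 1x3. Involves strand 3? yes. Count so far: 1
Gen 3: crossing 2x3. Involves strand 3? yes. Count so far: 2
Gen 4: crossing 1x4. Involves strand 3? no. Count so far: 2
Gen 5: crossing 2x4. Involves strand 3? no. Count so far: 2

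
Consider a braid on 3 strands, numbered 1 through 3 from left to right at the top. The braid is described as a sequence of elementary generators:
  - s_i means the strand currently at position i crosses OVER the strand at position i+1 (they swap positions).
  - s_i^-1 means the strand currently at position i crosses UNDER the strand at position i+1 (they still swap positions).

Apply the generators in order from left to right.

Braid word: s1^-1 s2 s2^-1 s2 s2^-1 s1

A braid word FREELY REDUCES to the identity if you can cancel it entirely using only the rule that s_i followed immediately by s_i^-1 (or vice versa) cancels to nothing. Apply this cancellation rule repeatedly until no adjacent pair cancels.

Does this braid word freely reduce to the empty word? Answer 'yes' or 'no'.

Gen 1 (s1^-1): push. Stack: [s1^-1]
Gen 2 (s2): push. Stack: [s1^-1 s2]
Gen 3 (s2^-1): cancels prior s2. Stack: [s1^-1]
Gen 4 (s2): push. Stack: [s1^-1 s2]
Gen 5 (s2^-1): cancels prior s2. Stack: [s1^-1]
Gen 6 (s1): cancels prior s1^-1. Stack: []
Reduced word: (empty)

Answer: yes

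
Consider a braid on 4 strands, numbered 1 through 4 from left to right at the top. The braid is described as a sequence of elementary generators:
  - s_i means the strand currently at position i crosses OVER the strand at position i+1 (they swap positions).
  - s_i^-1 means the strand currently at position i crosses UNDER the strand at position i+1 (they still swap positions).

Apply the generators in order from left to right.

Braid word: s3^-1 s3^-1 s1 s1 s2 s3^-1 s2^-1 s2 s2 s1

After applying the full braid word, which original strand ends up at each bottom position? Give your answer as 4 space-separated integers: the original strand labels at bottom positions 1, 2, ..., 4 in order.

Answer: 4 1 3 2

Derivation:
Gen 1 (s3^-1): strand 3 crosses under strand 4. Perm now: [1 2 4 3]
Gen 2 (s3^-1): strand 4 crosses under strand 3. Perm now: [1 2 3 4]
Gen 3 (s1): strand 1 crosses over strand 2. Perm now: [2 1 3 4]
Gen 4 (s1): strand 2 crosses over strand 1. Perm now: [1 2 3 4]
Gen 5 (s2): strand 2 crosses over strand 3. Perm now: [1 3 2 4]
Gen 6 (s3^-1): strand 2 crosses under strand 4. Perm now: [1 3 4 2]
Gen 7 (s2^-1): strand 3 crosses under strand 4. Perm now: [1 4 3 2]
Gen 8 (s2): strand 4 crosses over strand 3. Perm now: [1 3 4 2]
Gen 9 (s2): strand 3 crosses over strand 4. Perm now: [1 4 3 2]
Gen 10 (s1): strand 1 crosses over strand 4. Perm now: [4 1 3 2]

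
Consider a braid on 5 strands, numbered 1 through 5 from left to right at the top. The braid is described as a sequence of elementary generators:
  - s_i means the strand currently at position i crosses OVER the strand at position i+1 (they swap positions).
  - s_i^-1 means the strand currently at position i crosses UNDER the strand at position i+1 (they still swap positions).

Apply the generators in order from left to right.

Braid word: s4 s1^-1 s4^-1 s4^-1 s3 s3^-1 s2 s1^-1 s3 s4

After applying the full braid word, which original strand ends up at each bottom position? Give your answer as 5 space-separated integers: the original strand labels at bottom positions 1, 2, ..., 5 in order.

Gen 1 (s4): strand 4 crosses over strand 5. Perm now: [1 2 3 5 4]
Gen 2 (s1^-1): strand 1 crosses under strand 2. Perm now: [2 1 3 5 4]
Gen 3 (s4^-1): strand 5 crosses under strand 4. Perm now: [2 1 3 4 5]
Gen 4 (s4^-1): strand 4 crosses under strand 5. Perm now: [2 1 3 5 4]
Gen 5 (s3): strand 3 crosses over strand 5. Perm now: [2 1 5 3 4]
Gen 6 (s3^-1): strand 5 crosses under strand 3. Perm now: [2 1 3 5 4]
Gen 7 (s2): strand 1 crosses over strand 3. Perm now: [2 3 1 5 4]
Gen 8 (s1^-1): strand 2 crosses under strand 3. Perm now: [3 2 1 5 4]
Gen 9 (s3): strand 1 crosses over strand 5. Perm now: [3 2 5 1 4]
Gen 10 (s4): strand 1 crosses over strand 4. Perm now: [3 2 5 4 1]

Answer: 3 2 5 4 1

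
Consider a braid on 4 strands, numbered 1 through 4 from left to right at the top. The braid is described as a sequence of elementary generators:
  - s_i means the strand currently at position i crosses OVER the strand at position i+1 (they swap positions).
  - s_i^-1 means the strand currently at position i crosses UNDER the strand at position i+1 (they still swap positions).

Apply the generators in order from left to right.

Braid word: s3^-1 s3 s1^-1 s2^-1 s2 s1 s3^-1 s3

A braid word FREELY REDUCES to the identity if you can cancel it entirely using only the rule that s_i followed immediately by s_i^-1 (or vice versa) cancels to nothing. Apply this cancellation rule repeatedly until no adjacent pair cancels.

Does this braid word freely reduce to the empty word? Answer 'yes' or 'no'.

Gen 1 (s3^-1): push. Stack: [s3^-1]
Gen 2 (s3): cancels prior s3^-1. Stack: []
Gen 3 (s1^-1): push. Stack: [s1^-1]
Gen 4 (s2^-1): push. Stack: [s1^-1 s2^-1]
Gen 5 (s2): cancels prior s2^-1. Stack: [s1^-1]
Gen 6 (s1): cancels prior s1^-1. Stack: []
Gen 7 (s3^-1): push. Stack: [s3^-1]
Gen 8 (s3): cancels prior s3^-1. Stack: []
Reduced word: (empty)

Answer: yes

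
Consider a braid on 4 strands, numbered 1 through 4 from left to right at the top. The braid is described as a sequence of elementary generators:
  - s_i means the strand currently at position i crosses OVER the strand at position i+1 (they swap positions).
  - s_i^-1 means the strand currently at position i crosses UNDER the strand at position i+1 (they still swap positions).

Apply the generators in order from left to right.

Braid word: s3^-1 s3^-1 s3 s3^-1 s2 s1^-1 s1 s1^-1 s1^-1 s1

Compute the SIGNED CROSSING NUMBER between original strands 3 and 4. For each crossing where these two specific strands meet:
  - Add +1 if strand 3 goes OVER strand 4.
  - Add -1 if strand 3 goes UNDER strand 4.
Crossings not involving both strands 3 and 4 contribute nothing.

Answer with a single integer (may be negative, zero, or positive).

Gen 1: 3 under 4. Both 3&4? yes. Contrib: -1. Sum: -1
Gen 2: 4 under 3. Both 3&4? yes. Contrib: +1. Sum: 0
Gen 3: 3 over 4. Both 3&4? yes. Contrib: +1. Sum: 1
Gen 4: 4 under 3. Both 3&4? yes. Contrib: +1. Sum: 2
Gen 5: crossing 2x3. Both 3&4? no. Sum: 2
Gen 6: crossing 1x3. Both 3&4? no. Sum: 2
Gen 7: crossing 3x1. Both 3&4? no. Sum: 2
Gen 8: crossing 1x3. Both 3&4? no. Sum: 2
Gen 9: crossing 3x1. Both 3&4? no. Sum: 2
Gen 10: crossing 1x3. Both 3&4? no. Sum: 2

Answer: 2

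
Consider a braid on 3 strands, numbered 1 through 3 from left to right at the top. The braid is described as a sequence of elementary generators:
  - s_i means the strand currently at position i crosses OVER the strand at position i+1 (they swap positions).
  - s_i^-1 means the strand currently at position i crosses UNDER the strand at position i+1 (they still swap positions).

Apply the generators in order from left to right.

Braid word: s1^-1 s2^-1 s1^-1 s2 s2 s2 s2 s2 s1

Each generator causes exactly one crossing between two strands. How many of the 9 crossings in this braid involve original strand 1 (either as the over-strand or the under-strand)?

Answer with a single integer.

Answer: 8

Derivation:
Gen 1: crossing 1x2. Involves strand 1? yes. Count so far: 1
Gen 2: crossing 1x3. Involves strand 1? yes. Count so far: 2
Gen 3: crossing 2x3. Involves strand 1? no. Count so far: 2
Gen 4: crossing 2x1. Involves strand 1? yes. Count so far: 3
Gen 5: crossing 1x2. Involves strand 1? yes. Count so far: 4
Gen 6: crossing 2x1. Involves strand 1? yes. Count so far: 5
Gen 7: crossing 1x2. Involves strand 1? yes. Count so far: 6
Gen 8: crossing 2x1. Involves strand 1? yes. Count so far: 7
Gen 9: crossing 3x1. Involves strand 1? yes. Count so far: 8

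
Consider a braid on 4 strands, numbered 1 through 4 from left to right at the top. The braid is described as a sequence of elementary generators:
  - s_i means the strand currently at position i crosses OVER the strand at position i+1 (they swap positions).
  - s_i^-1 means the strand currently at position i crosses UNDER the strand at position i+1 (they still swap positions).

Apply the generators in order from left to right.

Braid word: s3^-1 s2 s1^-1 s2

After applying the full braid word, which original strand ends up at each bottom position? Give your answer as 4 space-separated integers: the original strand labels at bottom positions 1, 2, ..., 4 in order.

Gen 1 (s3^-1): strand 3 crosses under strand 4. Perm now: [1 2 4 3]
Gen 2 (s2): strand 2 crosses over strand 4. Perm now: [1 4 2 3]
Gen 3 (s1^-1): strand 1 crosses under strand 4. Perm now: [4 1 2 3]
Gen 4 (s2): strand 1 crosses over strand 2. Perm now: [4 2 1 3]

Answer: 4 2 1 3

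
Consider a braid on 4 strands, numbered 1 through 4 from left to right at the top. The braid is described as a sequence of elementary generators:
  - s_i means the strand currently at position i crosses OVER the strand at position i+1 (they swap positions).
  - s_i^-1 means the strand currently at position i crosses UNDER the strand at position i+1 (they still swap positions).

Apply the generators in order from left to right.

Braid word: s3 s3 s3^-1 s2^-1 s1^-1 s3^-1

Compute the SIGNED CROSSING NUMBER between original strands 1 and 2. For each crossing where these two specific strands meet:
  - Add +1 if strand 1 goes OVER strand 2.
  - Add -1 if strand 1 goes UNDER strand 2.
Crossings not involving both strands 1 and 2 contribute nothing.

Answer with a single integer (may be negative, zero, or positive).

Answer: 0

Derivation:
Gen 1: crossing 3x4. Both 1&2? no. Sum: 0
Gen 2: crossing 4x3. Both 1&2? no. Sum: 0
Gen 3: crossing 3x4. Both 1&2? no. Sum: 0
Gen 4: crossing 2x4. Both 1&2? no. Sum: 0
Gen 5: crossing 1x4. Both 1&2? no. Sum: 0
Gen 6: crossing 2x3. Both 1&2? no. Sum: 0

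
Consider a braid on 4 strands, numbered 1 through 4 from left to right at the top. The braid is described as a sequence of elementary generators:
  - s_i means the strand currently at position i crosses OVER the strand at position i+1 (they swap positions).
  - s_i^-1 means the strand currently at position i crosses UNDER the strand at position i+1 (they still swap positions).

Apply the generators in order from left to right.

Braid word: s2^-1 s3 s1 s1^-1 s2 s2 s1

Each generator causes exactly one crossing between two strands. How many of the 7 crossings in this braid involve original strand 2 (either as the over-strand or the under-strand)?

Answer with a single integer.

Answer: 2

Derivation:
Gen 1: crossing 2x3. Involves strand 2? yes. Count so far: 1
Gen 2: crossing 2x4. Involves strand 2? yes. Count so far: 2
Gen 3: crossing 1x3. Involves strand 2? no. Count so far: 2
Gen 4: crossing 3x1. Involves strand 2? no. Count so far: 2
Gen 5: crossing 3x4. Involves strand 2? no. Count so far: 2
Gen 6: crossing 4x3. Involves strand 2? no. Count so far: 2
Gen 7: crossing 1x3. Involves strand 2? no. Count so far: 2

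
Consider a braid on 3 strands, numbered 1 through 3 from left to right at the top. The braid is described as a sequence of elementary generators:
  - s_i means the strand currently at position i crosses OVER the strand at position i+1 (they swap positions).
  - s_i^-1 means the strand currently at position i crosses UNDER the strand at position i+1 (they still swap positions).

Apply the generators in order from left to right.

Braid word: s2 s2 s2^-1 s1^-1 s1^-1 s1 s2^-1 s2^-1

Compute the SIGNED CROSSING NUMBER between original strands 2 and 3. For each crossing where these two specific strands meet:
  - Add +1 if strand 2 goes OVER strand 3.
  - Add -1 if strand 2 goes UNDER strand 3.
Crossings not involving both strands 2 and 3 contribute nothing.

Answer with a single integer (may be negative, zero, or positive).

Answer: -1

Derivation:
Gen 1: 2 over 3. Both 2&3? yes. Contrib: +1. Sum: 1
Gen 2: 3 over 2. Both 2&3? yes. Contrib: -1. Sum: 0
Gen 3: 2 under 3. Both 2&3? yes. Contrib: -1. Sum: -1
Gen 4: crossing 1x3. Both 2&3? no. Sum: -1
Gen 5: crossing 3x1. Both 2&3? no. Sum: -1
Gen 6: crossing 1x3. Both 2&3? no. Sum: -1
Gen 7: crossing 1x2. Both 2&3? no. Sum: -1
Gen 8: crossing 2x1. Both 2&3? no. Sum: -1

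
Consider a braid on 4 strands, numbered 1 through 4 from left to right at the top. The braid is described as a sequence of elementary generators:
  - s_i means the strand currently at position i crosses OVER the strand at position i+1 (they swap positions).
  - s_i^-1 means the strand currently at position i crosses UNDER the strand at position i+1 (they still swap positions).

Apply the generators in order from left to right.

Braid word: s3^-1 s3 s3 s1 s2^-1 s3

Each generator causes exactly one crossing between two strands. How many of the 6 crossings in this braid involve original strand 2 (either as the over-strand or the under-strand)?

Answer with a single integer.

Answer: 1

Derivation:
Gen 1: crossing 3x4. Involves strand 2? no. Count so far: 0
Gen 2: crossing 4x3. Involves strand 2? no. Count so far: 0
Gen 3: crossing 3x4. Involves strand 2? no. Count so far: 0
Gen 4: crossing 1x2. Involves strand 2? yes. Count so far: 1
Gen 5: crossing 1x4. Involves strand 2? no. Count so far: 1
Gen 6: crossing 1x3. Involves strand 2? no. Count so far: 1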